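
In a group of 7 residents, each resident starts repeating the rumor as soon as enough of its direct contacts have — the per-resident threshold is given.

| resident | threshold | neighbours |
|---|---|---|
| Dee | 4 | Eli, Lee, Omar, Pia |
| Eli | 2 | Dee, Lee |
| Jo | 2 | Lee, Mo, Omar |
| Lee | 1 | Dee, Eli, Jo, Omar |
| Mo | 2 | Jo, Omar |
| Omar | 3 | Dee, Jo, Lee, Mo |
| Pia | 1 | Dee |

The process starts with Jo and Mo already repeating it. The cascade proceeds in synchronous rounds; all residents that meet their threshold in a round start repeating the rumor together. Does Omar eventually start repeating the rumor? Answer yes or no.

yes

Round 1 — Jo, Mo start repeating the rumor (initial).
Round 2 — checking thresholds:
  Lee: 1 of 4 neighbours ≥ 1, starts repeating the rumor.
  Omar: 2 of 4 neighbours < 3, not yet.
Round 3 — checking thresholds:
  Dee: 1 of 4 neighbours < 4, not yet.
  Eli: 1 of 2 neighbours < 2, not yet.
  Omar: 3 of 4 neighbours ≥ 3, starts repeating the rumor.
Round 4 — no new spreads; cascade stops.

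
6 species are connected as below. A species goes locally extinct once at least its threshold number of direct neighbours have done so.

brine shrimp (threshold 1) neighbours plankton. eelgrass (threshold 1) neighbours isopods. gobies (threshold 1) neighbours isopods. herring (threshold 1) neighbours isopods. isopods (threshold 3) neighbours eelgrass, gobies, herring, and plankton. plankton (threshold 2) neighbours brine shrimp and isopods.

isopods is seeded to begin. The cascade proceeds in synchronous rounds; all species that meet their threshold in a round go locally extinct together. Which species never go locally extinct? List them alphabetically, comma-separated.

Round 1 — isopods goes locally extinct (initial).
Round 2 — checking thresholds:
  eelgrass: 1 of 1 neighbours ≥ 1, goes locally extinct.
  gobies: 1 of 1 neighbours ≥ 1, goes locally extinct.
  herring: 1 of 1 neighbours ≥ 1, goes locally extinct.
  plankton: 1 of 2 neighbours < 2, not yet.
Round 3 — no new extinctions; cascade stops.

brine shrimp, plankton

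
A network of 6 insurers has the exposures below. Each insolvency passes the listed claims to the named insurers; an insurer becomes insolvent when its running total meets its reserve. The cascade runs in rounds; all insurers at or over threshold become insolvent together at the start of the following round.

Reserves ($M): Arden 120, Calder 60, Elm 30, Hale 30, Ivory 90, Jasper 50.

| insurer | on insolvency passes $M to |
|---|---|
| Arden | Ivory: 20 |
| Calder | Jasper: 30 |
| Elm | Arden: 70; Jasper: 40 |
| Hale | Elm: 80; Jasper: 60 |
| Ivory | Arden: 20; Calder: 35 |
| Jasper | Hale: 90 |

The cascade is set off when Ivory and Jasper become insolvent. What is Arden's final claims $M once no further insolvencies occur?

90

Round 1 — Ivory, Jasper become insolvent (initial).
  Arden: +20 → 20 < 120
  Calder: +35 → 35 < 60
  Hale: +90 → 90 ≥ 30
Round 2 — Hale becomes insolvent.
  Elm: +80 → 80 ≥ 30
Round 3 — Elm becomes insolvent.
  Arden: +70 → 90 < 120
No further insolvencies.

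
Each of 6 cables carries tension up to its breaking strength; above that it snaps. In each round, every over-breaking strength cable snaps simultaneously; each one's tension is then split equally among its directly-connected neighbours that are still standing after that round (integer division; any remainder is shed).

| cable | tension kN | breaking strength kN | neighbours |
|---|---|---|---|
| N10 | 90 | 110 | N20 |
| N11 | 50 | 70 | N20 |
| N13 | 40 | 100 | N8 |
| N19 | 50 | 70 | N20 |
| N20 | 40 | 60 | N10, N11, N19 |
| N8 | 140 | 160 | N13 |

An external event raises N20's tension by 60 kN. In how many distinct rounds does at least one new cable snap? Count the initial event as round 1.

2

Round 1 — N20 at 100 > 60. N20 snaps.
  N20 sheds 100 kN to N10, N11, N19: 33 each (1 lost).
    N10: 90+33 = 123 > 110
    N11: 50+33 = 83 > 70
    N19: 50+33 = 83 > 70
Round 2 — N10, N11, N19 snap.
  N10 sheds 123 kN: no online neighbours, lost.
  N11 sheds 83 kN: no online neighbours, lost.
  N19 sheds 83 kN: no online neighbours, lost.
No further breaks.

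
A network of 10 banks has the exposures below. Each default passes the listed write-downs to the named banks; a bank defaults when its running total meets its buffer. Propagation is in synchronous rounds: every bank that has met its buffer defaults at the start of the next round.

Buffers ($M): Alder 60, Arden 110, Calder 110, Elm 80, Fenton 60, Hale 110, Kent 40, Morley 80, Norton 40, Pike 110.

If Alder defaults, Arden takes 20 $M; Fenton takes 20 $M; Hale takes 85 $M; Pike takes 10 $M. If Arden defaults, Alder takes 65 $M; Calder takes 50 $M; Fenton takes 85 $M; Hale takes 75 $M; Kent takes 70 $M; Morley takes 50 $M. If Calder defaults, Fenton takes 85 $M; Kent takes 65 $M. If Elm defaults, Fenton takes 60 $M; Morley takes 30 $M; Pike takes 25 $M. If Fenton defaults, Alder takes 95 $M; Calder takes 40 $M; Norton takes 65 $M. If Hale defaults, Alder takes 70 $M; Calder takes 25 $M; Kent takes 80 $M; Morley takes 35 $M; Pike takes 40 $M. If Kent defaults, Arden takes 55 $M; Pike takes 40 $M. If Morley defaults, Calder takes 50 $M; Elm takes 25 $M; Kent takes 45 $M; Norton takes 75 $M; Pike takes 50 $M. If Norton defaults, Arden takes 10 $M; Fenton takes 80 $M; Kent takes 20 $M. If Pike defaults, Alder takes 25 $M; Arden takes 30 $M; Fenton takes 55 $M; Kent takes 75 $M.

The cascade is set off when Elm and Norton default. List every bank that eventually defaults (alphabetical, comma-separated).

Round 1 — Elm, Norton default (initial).
  Arden: +10 → 10 < 110
  Fenton: +60+80 → 140 ≥ 60
  Kent: +20 → 20 < 40
  Morley: +30 → 30 < 80
  Pike: +25 → 25 < 110
Round 2 — Fenton defaults.
  Alder: +95 → 95 ≥ 60
  Calder: +40 → 40 < 110
Round 3 — Alder defaults.
  Arden: +20 → 30 < 110
  Hale: +85 → 85 < 110
  Pike: +10 → 35 < 110
No further defaults.

Alder, Elm, Fenton, Norton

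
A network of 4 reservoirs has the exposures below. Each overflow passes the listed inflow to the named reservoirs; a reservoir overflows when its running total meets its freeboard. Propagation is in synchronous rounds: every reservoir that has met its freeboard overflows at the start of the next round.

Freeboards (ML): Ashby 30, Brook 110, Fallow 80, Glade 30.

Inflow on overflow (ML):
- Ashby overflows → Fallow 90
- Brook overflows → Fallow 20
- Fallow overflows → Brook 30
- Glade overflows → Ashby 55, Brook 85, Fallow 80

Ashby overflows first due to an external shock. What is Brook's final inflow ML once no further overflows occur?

Round 1 — Ashby overflows (initial).
  Fallow: +90 → 90 ≥ 80
Round 2 — Fallow overflows.
  Brook: +30 → 30 < 110
No further overflows.

30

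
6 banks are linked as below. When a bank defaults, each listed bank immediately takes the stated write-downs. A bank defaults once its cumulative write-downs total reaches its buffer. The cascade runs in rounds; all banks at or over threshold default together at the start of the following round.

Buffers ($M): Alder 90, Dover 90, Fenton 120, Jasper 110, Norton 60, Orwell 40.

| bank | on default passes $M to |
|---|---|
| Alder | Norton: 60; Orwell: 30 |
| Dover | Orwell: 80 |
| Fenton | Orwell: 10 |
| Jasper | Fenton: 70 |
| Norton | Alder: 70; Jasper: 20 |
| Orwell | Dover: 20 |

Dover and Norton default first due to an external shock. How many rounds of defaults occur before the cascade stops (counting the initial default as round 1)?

2

Round 1 — Dover, Norton default (initial).
  Alder: +70 → 70 < 90
  Jasper: +20 → 20 < 110
  Orwell: +80 → 80 ≥ 40
Round 2 — Orwell defaults.
No further defaults.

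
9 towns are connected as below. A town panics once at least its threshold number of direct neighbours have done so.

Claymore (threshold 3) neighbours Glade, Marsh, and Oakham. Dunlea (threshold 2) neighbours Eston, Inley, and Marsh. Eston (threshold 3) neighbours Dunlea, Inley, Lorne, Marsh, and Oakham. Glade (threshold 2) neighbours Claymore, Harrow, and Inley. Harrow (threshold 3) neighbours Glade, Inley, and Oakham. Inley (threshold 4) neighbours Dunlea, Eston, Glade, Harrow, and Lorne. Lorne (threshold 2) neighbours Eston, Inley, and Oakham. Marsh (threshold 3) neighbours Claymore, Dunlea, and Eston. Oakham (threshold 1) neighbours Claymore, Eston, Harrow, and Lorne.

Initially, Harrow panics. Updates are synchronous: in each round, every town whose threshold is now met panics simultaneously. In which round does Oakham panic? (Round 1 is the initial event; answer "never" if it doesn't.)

2

Round 1 — Harrow panics (initial).
Round 2 — checking thresholds:
  Glade: 1 of 3 neighbours < 2, holds.
  Inley: 1 of 5 neighbours < 4, holds.
  Oakham: 1 of 4 neighbours ≥ 1, panics.
Round 3 — no new panics; cascade stops.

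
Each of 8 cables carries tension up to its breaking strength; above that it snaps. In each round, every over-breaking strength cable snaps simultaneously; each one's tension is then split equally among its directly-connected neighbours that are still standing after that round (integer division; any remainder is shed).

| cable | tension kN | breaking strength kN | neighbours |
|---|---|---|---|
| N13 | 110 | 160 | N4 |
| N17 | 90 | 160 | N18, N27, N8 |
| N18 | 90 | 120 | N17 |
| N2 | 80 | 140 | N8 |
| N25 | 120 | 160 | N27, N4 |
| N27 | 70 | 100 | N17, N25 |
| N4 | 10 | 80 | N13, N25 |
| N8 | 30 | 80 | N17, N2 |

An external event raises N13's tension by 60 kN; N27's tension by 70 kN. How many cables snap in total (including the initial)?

4

Round 1 — N13 at 170 > 160; N27 at 140 > 100. N13, N27 snap.
  N13 sheds 170 kN to N4: 170 each.
    N4: 10+170 = 180 > 80
  N27 sheds 140 kN to N17, N25: 70 each.
    N17: 90+70 = 160 ≤ 160
    N25: 120+70 = 190 > 160
Round 2 — N25, N4 snap.
  N25 sheds 190 kN: no online neighbours, lost.
  N4 sheds 180 kN: no online neighbours, lost.
No further breaks.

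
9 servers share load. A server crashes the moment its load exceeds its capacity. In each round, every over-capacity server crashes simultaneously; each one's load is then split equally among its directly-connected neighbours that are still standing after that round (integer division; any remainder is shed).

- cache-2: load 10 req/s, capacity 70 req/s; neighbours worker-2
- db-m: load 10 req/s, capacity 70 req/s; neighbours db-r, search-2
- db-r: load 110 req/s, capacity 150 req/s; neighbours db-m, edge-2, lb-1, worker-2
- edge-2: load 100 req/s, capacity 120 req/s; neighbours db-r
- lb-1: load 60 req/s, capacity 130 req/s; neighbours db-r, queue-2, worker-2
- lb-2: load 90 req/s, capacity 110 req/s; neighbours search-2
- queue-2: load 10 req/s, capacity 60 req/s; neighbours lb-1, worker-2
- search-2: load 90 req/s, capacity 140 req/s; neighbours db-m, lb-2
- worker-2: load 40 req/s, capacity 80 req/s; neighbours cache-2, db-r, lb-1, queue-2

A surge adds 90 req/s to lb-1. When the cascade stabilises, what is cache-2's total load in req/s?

Round 1 — lb-1 at 150 > 130. lb-1 crashes.
  lb-1 sheds 150 req/s to db-r, queue-2, worker-2: 50 each.
    db-r: 110+50 = 160 > 150
    queue-2: 10+50 = 60 ≤ 60
    worker-2: 40+50 = 90 > 80
Round 2 — db-r, worker-2 crash.
  db-r sheds 160 req/s to db-m, edge-2: 80 each.
    db-m: 10+80 = 90 > 70
    edge-2: 100+80 = 180 > 120
  worker-2 sheds 90 req/s to cache-2, queue-2: 45 each.
    cache-2: 10+45 = 55 ≤ 70
    queue-2: 60+45 = 105 > 60
Round 3 — db-m, edge-2, queue-2 crash.
  db-m sheds 90 req/s to search-2: 90 each.
    search-2: 90+90 = 180 > 140
  edge-2 sheds 180 req/s: no online neighbours, lost.
  queue-2 sheds 105 req/s: no online neighbours, lost.
Round 4 — search-2 crashes.
  search-2 sheds 180 req/s to lb-2: 180 each.
    lb-2: 90+180 = 270 > 110
Round 5 — lb-2 crashes.
  lb-2 sheds 270 req/s: no online neighbours, lost.
No further crashes.

55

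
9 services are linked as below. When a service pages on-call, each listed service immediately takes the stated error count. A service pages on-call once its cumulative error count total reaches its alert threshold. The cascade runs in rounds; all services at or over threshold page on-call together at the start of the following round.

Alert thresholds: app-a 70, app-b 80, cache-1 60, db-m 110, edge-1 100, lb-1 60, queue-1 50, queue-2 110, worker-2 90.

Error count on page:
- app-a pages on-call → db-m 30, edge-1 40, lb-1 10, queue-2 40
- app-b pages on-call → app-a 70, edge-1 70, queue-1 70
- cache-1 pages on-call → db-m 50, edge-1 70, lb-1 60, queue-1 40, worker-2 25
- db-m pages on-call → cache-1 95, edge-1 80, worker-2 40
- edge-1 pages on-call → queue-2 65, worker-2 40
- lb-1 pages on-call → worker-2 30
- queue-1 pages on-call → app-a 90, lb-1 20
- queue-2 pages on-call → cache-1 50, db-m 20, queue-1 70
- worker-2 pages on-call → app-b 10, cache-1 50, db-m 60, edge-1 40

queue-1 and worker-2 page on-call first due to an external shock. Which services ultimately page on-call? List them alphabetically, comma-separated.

Round 1 — queue-1, worker-2 page on-call (initial).
  app-a: +90 → 90 ≥ 70
  app-b: +10 → 10 < 80
  cache-1: +50 → 50 < 60
  db-m: +60 → 60 < 110
  edge-1: +40 → 40 < 100
  lb-1: +20 → 20 < 60
Round 2 — app-a pages on-call.
  db-m: +30 → 90 < 110
  edge-1: +40 → 80 < 100
  lb-1: +10 → 30 < 60
  queue-2: +40 → 40 < 110
No further pages.

app-a, queue-1, worker-2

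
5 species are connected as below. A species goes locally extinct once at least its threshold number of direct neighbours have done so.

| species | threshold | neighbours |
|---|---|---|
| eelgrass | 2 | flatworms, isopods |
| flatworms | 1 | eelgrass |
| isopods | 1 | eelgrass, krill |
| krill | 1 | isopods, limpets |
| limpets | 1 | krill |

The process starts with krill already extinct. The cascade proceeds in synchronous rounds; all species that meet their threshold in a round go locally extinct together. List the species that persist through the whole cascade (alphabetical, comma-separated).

Round 1 — krill goes locally extinct (initial).
Round 2 — checking thresholds:
  isopods: 1 of 2 neighbours ≥ 1, goes locally extinct.
  limpets: 1 of 1 neighbours ≥ 1, goes locally extinct.
Round 3 — no new extinctions; cascade stops.

eelgrass, flatworms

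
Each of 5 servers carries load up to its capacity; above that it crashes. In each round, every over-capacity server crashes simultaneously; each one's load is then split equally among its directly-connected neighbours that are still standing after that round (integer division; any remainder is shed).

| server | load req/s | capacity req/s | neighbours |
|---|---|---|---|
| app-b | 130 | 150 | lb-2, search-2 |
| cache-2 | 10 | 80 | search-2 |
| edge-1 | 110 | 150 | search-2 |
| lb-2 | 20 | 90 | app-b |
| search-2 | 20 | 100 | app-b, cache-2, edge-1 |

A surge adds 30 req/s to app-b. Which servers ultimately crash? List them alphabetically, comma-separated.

app-b, lb-2

Round 1 — app-b at 160 > 150. app-b crashes.
  app-b sheds 160 req/s to lb-2, search-2: 80 each.
    lb-2: 20+80 = 100 > 90
    search-2: 20+80 = 100 ≤ 100
Round 2 — lb-2 crashes.
  lb-2 sheds 100 req/s: no online neighbours, lost.
No further crashes.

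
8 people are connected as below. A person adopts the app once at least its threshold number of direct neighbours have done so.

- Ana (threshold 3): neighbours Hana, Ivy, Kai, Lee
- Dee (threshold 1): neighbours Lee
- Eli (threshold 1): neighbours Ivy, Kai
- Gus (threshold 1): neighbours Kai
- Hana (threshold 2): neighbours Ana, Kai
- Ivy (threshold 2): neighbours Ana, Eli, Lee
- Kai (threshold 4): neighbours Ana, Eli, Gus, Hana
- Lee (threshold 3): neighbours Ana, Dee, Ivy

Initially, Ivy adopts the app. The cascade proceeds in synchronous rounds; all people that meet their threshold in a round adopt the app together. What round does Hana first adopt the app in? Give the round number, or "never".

Round 1 — Ivy adopts the app (initial).
Round 2 — checking thresholds:
  Ana: 1 of 4 neighbours < 3, not yet.
  Eli: 1 of 2 neighbours ≥ 1, adopts the app.
  Lee: 1 of 3 neighbours < 3, not yet.
Round 3 — no new adoptions; cascade stops.

never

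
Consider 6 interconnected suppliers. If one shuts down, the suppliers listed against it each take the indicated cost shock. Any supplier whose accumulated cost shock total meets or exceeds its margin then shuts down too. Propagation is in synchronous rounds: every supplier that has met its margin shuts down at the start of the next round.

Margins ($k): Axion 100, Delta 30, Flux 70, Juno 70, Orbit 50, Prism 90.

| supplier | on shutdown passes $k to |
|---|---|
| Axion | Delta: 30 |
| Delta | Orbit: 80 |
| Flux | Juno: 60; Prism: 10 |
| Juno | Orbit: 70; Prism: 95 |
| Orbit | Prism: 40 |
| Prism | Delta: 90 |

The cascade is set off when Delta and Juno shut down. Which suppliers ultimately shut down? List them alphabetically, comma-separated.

Round 1 — Delta, Juno shut down (initial).
  Orbit: +80+70 → 150 ≥ 50
  Prism: +95 → 95 ≥ 90
Round 2 — Orbit, Prism shut down.
No further shutdowns.

Delta, Juno, Orbit, Prism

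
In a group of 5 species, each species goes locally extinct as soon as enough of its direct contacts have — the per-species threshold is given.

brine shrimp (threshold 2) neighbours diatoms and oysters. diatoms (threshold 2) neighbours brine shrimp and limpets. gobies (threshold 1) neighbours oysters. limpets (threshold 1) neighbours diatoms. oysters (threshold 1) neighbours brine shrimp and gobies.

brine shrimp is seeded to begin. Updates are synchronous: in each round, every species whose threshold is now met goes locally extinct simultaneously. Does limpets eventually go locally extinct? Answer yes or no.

no

Round 1 — brine shrimp goes locally extinct (initial).
Round 2 — checking thresholds:
  diatoms: 1 of 2 neighbours < 2, below threshold.
  oysters: 1 of 2 neighbours ≥ 1, goes locally extinct.
Round 3 — checking thresholds:
  diatoms: 1 of 2 neighbours < 2, below threshold.
  gobies: 1 of 1 neighbours ≥ 1, goes locally extinct.
Round 4 — no new extinctions; cascade stops.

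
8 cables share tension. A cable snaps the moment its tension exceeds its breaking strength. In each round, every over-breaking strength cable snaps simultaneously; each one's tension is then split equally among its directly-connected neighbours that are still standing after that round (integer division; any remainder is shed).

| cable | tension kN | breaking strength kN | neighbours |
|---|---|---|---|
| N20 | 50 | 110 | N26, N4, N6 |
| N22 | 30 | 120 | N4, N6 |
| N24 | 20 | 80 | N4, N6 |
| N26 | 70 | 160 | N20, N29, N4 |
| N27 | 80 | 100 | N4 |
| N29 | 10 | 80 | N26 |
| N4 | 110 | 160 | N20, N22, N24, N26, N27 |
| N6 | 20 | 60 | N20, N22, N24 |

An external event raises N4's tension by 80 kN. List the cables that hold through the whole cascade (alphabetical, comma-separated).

N20, N22, N24, N26, N29, N6

Round 1 — N4 at 190 > 160. N4 snaps.
  N4 sheds 190 kN to N20, N22, N24, N26, N27: 38 each.
    N20: 50+38 = 88 ≤ 110
    N22: 30+38 = 68 ≤ 120
    N24: 20+38 = 58 ≤ 80
    N26: 70+38 = 108 ≤ 160
    N27: 80+38 = 118 > 100
Round 2 — N27 snaps.
  N27 sheds 118 kN: no online neighbours, lost.
No further breaks.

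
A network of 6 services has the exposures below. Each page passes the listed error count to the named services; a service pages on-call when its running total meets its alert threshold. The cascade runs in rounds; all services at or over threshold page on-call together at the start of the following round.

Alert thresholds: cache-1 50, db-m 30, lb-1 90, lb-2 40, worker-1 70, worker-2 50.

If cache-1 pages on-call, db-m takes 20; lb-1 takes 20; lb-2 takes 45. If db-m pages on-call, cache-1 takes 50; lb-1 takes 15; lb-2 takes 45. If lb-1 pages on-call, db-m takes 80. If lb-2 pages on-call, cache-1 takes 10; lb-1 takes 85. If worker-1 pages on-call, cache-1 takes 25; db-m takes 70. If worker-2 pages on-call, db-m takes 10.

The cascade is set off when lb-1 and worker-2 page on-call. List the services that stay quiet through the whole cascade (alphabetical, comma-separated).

worker-1

Round 1 — lb-1, worker-2 page on-call (initial).
  db-m: +80+10 → 90 ≥ 30
Round 2 — db-m pages on-call.
  cache-1: +50 → 50 ≥ 50
  lb-2: +45 → 45 ≥ 40
Round 3 — cache-1, lb-2 page on-call.
No further pages.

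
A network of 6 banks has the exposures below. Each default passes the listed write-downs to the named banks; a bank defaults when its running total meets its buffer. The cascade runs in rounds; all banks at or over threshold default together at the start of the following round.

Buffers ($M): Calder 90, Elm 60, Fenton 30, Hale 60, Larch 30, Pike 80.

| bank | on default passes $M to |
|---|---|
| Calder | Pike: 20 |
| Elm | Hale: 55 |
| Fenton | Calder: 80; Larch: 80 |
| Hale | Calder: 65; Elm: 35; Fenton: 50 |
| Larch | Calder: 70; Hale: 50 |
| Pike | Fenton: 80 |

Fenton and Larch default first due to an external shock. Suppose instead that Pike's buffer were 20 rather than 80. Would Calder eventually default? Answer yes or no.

With Pike's buffer at 20:
Round 1 — Fenton, Larch default (initial).
  Calder: +80+70 → 150 ≥ 90
  Hale: +50 → 50 < 60
Round 2 — Calder defaults.
  Pike: +20 → 20 ≥ 20
Round 3 — Pike defaults.
No further defaults.

yes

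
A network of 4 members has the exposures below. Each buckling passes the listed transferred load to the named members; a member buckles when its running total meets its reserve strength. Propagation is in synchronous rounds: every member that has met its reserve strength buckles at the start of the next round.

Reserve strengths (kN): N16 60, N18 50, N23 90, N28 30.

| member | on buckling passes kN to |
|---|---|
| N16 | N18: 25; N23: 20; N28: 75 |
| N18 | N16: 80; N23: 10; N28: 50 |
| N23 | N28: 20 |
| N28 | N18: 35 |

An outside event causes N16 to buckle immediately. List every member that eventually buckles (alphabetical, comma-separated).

N16, N18, N28

Round 1 — N16 buckles (initial).
  N18: +25 → 25 < 50
  N23: +20 → 20 < 90
  N28: +75 → 75 ≥ 30
Round 2 — N28 buckles.
  N18: +35 → 60 ≥ 50
Round 3 — N18 buckles.
  N23: +10 → 30 < 90
No further bucklings.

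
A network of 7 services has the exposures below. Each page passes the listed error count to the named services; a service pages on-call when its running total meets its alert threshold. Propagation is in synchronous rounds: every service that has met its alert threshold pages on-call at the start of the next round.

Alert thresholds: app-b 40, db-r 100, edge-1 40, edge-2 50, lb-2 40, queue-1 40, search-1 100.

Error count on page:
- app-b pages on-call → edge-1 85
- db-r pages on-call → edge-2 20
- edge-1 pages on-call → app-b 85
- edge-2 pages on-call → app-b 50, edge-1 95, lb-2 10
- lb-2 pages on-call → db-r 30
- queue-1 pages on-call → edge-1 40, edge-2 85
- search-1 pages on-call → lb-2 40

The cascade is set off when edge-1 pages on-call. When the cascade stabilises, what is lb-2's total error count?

Round 1 — edge-1 pages on-call (initial).
  app-b: +85 → 85 ≥ 40
Round 2 — app-b pages on-call.
No further pages.

0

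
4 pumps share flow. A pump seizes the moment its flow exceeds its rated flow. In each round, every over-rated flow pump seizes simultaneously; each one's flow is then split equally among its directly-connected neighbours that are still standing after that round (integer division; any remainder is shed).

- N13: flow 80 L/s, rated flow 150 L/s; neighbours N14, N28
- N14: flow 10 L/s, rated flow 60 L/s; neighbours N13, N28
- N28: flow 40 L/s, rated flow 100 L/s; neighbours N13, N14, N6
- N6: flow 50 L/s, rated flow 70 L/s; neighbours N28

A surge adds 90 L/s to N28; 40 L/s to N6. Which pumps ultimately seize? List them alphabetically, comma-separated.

N13, N14, N28, N6

Round 1 — N28 at 130 > 100; N6 at 90 > 70. N28, N6 seize.
  N28 sheds 130 L/s to N13, N14: 65 each.
    N13: 80+65 = 145 ≤ 150
    N14: 10+65 = 75 > 60
  N6 sheds 90 L/s: no online neighbours, lost.
Round 2 — N14 seizes.
  N14 sheds 75 L/s to N13: 75 each.
    N13: 145+75 = 220 > 150
Round 3 — N13 seizes.
  N13 sheds 220 L/s: no online neighbours, lost.
No further seizures.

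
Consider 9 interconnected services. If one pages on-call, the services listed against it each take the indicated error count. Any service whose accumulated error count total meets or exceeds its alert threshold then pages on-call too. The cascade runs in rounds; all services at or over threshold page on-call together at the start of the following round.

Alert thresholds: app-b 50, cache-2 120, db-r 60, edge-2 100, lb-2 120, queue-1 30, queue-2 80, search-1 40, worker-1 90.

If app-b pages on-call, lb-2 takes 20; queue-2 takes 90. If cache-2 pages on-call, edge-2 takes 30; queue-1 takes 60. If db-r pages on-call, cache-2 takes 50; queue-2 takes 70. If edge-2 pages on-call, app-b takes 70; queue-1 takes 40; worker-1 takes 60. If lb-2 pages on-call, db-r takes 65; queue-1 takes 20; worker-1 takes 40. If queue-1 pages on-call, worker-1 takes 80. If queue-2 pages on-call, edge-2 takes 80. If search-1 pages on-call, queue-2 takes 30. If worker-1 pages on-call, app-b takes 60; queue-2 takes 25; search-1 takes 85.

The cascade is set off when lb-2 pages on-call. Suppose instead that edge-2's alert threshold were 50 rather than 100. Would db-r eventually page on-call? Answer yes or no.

yes

With edge-2's alert threshold at 50:
Round 1 — lb-2 pages on-call (initial).
  db-r: +65 → 65 ≥ 60
  queue-1: +20 → 20 < 30
  worker-1: +40 → 40 < 90
Round 2 — db-r pages on-call.
  cache-2: +50 → 50 < 120
  queue-2: +70 → 70 < 80
No further pages.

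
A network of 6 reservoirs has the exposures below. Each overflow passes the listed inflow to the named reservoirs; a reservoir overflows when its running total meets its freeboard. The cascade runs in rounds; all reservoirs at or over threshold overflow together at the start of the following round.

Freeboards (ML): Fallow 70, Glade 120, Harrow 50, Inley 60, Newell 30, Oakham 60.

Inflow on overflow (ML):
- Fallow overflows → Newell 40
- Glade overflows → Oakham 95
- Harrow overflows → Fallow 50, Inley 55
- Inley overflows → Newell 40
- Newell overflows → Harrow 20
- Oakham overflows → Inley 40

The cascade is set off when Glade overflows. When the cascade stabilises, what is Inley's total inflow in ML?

40

Round 1 — Glade overflows (initial).
  Oakham: +95 → 95 ≥ 60
Round 2 — Oakham overflows.
  Inley: +40 → 40 < 60
No further overflows.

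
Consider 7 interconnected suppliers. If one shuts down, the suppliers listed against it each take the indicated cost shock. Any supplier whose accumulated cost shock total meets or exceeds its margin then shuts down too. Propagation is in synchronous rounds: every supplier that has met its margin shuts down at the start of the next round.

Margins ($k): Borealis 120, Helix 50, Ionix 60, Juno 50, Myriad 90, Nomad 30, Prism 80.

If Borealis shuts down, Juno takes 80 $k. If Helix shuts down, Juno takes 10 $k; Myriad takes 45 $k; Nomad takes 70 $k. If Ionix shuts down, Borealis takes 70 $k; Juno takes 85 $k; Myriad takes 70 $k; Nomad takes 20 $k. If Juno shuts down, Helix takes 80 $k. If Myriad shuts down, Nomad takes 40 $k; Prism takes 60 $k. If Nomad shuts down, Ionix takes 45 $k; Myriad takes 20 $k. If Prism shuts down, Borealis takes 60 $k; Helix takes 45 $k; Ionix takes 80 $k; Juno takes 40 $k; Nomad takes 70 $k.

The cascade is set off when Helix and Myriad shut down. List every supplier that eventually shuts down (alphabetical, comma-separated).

Round 1 — Helix, Myriad shut down (initial).
  Juno: +10 → 10 < 50
  Nomad: +70+40 → 110 ≥ 30
  Prism: +60 → 60 < 80
Round 2 — Nomad shuts down.
  Ionix: +45 → 45 < 60
No further shutdowns.

Helix, Myriad, Nomad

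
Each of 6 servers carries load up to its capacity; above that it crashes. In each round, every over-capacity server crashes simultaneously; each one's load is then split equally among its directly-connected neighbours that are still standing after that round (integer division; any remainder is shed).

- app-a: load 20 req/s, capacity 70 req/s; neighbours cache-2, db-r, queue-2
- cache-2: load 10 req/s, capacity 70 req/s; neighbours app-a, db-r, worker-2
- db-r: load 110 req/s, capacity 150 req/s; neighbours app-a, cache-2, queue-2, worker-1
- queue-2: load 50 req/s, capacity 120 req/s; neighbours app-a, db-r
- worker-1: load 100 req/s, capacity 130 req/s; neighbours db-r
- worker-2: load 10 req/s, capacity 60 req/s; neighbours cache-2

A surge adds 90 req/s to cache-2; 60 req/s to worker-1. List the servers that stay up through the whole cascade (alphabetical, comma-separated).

Round 1 — cache-2 at 100 > 70; worker-1 at 160 > 130. cache-2, worker-1 crash.
  cache-2 sheds 100 req/s to app-a, db-r, worker-2: 33 each (1 lost).
    app-a: 20+33 = 53 ≤ 70
    db-r: 110+33 = 143 ≤ 150
    worker-2: 10+33 = 43 ≤ 60
  worker-1 sheds 160 req/s to db-r: 160 each.
    db-r: 143+160 = 303 > 150
Round 2 — db-r crashes.
  db-r sheds 303 req/s to app-a, queue-2: 151 each (1 lost).
    app-a: 53+151 = 204 > 70
    queue-2: 50+151 = 201 > 120
Round 3 — app-a, queue-2 crash.
  app-a sheds 204 req/s: no online neighbours, lost.
  queue-2 sheds 201 req/s: no online neighbours, lost.
No further crashes.

worker-2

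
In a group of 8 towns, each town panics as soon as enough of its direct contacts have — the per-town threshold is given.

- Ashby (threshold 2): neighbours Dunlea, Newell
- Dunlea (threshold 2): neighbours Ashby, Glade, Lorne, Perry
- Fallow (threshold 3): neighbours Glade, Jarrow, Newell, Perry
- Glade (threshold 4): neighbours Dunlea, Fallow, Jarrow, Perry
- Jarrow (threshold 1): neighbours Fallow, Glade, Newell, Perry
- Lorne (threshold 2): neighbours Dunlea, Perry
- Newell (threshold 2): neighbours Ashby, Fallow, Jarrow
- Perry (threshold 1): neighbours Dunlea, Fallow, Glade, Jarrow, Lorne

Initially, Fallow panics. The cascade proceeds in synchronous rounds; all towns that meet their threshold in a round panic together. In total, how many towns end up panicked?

4

Round 1 — Fallow panics (initial).
Round 2 — checking thresholds:
  Glade: 1 of 4 neighbours < 4, not yet.
  Jarrow: 1 of 4 neighbours ≥ 1, panics.
  Newell: 1 of 3 neighbours < 2, not yet.
  Perry: 1 of 5 neighbours ≥ 1, panics.
Round 3 — checking thresholds:
  Dunlea: 1 of 4 neighbours < 2, not yet.
  Glade: 3 of 4 neighbours < 4, not yet.
  Lorne: 1 of 2 neighbours < 2, not yet.
  Newell: 2 of 3 neighbours ≥ 2, panics.
Round 4 — no new panics; cascade stops.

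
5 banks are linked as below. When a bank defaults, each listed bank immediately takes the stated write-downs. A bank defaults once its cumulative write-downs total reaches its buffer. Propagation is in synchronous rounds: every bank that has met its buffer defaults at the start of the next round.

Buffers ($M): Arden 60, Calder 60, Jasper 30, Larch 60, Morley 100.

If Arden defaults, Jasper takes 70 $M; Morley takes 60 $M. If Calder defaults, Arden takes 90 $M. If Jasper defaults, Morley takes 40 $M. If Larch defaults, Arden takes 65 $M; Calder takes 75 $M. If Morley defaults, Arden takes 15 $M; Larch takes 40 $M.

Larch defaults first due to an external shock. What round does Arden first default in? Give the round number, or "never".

Round 1 — Larch defaults (initial).
  Arden: +65 → 65 ≥ 60
  Calder: +75 → 75 ≥ 60
Round 2 — Arden, Calder default.
  Jasper: +70 → 70 ≥ 30
  Morley: +60 → 60 < 100
Round 3 — Jasper defaults.
  Morley: +40 → 100 ≥ 100
Round 4 — Morley defaults.
No further defaults.

2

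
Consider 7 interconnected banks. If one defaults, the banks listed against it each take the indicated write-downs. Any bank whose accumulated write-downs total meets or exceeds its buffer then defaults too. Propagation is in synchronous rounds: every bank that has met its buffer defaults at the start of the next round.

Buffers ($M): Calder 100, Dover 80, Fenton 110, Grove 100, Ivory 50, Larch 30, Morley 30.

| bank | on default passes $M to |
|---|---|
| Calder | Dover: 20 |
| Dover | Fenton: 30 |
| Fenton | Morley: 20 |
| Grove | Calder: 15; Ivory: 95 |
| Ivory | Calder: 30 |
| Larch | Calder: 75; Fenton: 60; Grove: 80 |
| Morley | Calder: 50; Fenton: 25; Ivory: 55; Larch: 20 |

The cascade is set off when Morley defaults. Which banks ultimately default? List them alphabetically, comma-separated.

Ivory, Morley

Round 1 — Morley defaults (initial).
  Calder: +50 → 50 < 100
  Fenton: +25 → 25 < 110
  Ivory: +55 → 55 ≥ 50
  Larch: +20 → 20 < 30
Round 2 — Ivory defaults.
  Calder: +30 → 80 < 100
No further defaults.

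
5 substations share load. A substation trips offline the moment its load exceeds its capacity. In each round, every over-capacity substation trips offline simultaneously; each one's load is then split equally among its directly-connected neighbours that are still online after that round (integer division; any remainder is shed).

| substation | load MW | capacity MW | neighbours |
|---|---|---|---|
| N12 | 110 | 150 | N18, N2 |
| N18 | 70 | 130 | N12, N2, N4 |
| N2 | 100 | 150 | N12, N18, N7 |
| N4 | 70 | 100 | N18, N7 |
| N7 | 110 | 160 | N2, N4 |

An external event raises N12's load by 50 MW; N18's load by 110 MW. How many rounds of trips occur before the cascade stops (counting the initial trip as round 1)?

3

Round 1 — N12 at 160 > 150; N18 at 180 > 130. N12, N18 trip offline.
  N12 sheds 160 MW to N2: 160 each.
    N2: 100+160 = 260 > 150
  N18 sheds 180 MW to N2, N4: 90 each.
    N2: 260+90 = 350 > 150
    N4: 70+90 = 160 > 100
Round 2 — N2, N4 trip offline.
  N2 sheds 350 MW to N7: 350 each.
    N7: 110+350 = 460 > 160
  N4 sheds 160 MW to N7: 160 each.
    N7: 460+160 = 620 > 160
Round 3 — N7 trips offline.
  N7 sheds 620 MW: no online neighbours, lost.
No further trips.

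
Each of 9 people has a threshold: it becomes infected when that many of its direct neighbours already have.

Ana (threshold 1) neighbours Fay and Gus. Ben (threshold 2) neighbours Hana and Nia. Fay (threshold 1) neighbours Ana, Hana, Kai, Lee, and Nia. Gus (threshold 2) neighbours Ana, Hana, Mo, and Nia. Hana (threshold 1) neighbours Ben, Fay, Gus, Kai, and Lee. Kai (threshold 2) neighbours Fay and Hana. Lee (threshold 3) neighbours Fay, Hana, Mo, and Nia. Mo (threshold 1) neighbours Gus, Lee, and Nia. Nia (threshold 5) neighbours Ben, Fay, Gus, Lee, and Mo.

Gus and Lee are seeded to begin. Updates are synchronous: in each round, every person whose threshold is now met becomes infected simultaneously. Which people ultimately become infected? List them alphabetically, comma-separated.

Ana, Fay, Gus, Hana, Kai, Lee, Mo

Round 1 — Gus, Lee become infected (initial).
Round 2 — checking thresholds:
  Ana: 1 of 2 neighbours ≥ 1, becomes infected.
  Fay: 1 of 5 neighbours ≥ 1, becomes infected.
  Hana: 2 of 5 neighbours ≥ 1, becomes infected.
  Mo: 2 of 3 neighbours ≥ 1, becomes infected.
  Nia: 2 of 5 neighbours < 5, below threshold.
Round 3 — checking thresholds:
  Ben: 1 of 2 neighbours < 2, below threshold.
  Kai: 2 of 2 neighbours ≥ 2, becomes infected.
  Nia: 4 of 5 neighbours < 5, below threshold.
Round 4 — no new infections; cascade stops.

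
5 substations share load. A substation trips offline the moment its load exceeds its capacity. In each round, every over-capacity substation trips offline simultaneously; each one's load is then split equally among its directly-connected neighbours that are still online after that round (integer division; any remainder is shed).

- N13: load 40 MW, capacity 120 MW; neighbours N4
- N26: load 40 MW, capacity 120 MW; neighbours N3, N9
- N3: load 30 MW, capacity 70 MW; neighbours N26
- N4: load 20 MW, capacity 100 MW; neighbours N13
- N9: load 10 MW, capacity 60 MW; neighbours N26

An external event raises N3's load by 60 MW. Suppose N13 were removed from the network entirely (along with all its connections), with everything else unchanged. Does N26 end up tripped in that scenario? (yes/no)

With N13 removed:
Round 1 — N3 at 90 > 70. N3 trips offline.
  N3 sheds 90 MW to N26: 90 each.
    N26: 40+90 = 130 > 120
Round 2 — N26 trips offline.
  N26 sheds 130 MW to N9: 130 each.
    N9: 10+130 = 140 > 60
Round 3 — N9 trips offline.
  N9 sheds 140 MW: no online neighbours, lost.
No further trips.

yes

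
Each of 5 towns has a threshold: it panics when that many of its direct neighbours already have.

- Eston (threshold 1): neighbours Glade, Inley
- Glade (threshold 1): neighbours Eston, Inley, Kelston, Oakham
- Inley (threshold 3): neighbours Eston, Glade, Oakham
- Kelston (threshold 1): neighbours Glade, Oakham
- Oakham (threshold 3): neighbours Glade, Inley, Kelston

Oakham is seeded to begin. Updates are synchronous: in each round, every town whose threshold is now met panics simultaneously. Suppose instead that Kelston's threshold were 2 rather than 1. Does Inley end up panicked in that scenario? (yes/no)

With Kelston's threshold at 2:
Round 1 — Oakham panics (initial).
Round 2 — checking thresholds:
  Glade: 1 of 4 neighbours ≥ 1, panics.
  Inley: 1 of 3 neighbours < 3, below threshold.
  Kelston: 1 of 2 neighbours < 2, below threshold.
Round 3 — checking thresholds:
  Eston: 1 of 2 neighbours ≥ 1, panics.
  Inley: 2 of 3 neighbours < 3, below threshold.
  Kelston: 2 of 2 neighbours ≥ 2, panics.
Round 4 — checking thresholds:
  Inley: 3 of 3 neighbours ≥ 3, panics.
Round 5 — no new panics; cascade stops.

yes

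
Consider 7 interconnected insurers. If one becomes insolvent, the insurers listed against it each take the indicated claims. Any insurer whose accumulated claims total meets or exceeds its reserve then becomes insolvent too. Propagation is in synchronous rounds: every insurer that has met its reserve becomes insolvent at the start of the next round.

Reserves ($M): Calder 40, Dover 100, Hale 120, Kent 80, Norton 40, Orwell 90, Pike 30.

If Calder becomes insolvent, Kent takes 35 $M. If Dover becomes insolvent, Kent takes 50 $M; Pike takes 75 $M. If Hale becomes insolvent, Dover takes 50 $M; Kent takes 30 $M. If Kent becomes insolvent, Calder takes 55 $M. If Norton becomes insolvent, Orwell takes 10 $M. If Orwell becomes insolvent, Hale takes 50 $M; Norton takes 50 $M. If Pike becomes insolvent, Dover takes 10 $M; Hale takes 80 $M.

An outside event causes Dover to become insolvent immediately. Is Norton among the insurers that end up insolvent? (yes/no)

Round 1 — Dover becomes insolvent (initial).
  Kent: +50 → 50 < 80
  Pike: +75 → 75 ≥ 30
Round 2 — Pike becomes insolvent.
  Hale: +80 → 80 < 120
No further insolvencies.

no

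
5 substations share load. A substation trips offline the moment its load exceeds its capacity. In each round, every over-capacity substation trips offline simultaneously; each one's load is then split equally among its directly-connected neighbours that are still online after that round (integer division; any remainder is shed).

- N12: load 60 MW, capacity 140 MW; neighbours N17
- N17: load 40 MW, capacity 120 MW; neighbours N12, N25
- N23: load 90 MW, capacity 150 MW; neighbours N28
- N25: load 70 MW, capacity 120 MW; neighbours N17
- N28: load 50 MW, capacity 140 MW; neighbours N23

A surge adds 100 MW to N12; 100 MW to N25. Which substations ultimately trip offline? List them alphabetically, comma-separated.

N12, N17, N25

Round 1 — N12 at 160 > 140; N25 at 170 > 120. N12, N25 trip offline.
  N12 sheds 160 MW to N17: 160 each.
    N17: 40+160 = 200 > 120
  N25 sheds 170 MW to N17: 170 each.
    N17: 200+170 = 370 > 120
Round 2 — N17 trips offline.
  N17 sheds 370 MW: no online neighbours, lost.
No further trips.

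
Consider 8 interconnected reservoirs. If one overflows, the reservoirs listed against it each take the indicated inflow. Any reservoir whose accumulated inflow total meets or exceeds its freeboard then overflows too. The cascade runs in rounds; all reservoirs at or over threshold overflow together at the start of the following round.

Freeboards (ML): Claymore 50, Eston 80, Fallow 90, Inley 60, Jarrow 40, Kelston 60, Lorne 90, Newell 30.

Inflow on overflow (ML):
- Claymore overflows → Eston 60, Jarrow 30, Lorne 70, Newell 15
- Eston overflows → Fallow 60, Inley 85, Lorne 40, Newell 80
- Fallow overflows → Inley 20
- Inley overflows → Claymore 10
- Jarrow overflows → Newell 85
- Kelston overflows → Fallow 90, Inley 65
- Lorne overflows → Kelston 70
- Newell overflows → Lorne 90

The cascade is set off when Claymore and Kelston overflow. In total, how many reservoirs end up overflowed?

4

Round 1 — Claymore, Kelston overflow (initial).
  Eston: +60 → 60 < 80
  Fallow: +90 → 90 ≥ 90
  Inley: +65 → 65 ≥ 60
  Jarrow: +30 → 30 < 40
  Lorne: +70 → 70 < 90
  Newell: +15 → 15 < 30
Round 2 — Fallow, Inley overflow.
No further overflows.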